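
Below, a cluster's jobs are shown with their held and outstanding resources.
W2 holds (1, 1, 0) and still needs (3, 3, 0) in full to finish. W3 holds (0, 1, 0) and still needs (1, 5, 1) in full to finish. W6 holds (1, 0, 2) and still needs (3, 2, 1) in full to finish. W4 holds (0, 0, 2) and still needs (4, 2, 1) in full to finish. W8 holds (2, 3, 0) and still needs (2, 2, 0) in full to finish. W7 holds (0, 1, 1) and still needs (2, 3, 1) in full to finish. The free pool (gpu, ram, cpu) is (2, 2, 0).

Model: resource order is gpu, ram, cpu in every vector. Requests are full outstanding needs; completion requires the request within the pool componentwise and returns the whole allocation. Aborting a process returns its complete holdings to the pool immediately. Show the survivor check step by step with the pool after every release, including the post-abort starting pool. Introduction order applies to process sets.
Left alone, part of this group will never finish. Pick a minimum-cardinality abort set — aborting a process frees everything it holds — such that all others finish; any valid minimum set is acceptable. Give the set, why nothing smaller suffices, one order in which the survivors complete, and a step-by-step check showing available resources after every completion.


Abort W6.
Key observation: no ordering could ever have run W7 before the abort of W6; with (1, 0, 2) back in the pool it fits at step 2.
No smaller set exists: with zero aborts the deadlock remains.
The survivors complete as W8, W7, W4, W2, W3. Step-by-step check (starting from the post-abort pool):
  pool = (3, 2, 2)
  W8 needs (2, 2, 0) <= (3, 2, 2) -> finishes; pool += (2, 3, 0) = (5, 5, 2)
  W7 needs (2, 3, 1) <= (5, 5, 2) -> finishes; pool += (0, 1, 1) = (5, 6, 3)
  W4 needs (4, 2, 1) <= (5, 6, 3) -> finishes; pool += (0, 0, 2) = (5, 6, 5)
  W2 needs (3, 3, 0) <= (5, 6, 5) -> finishes; pool += (1, 1, 0) = (6, 7, 5)
  W3 needs (1, 5, 1) <= (6, 7, 5) -> finishes; pool += (0, 1, 0) = (6, 8, 5)


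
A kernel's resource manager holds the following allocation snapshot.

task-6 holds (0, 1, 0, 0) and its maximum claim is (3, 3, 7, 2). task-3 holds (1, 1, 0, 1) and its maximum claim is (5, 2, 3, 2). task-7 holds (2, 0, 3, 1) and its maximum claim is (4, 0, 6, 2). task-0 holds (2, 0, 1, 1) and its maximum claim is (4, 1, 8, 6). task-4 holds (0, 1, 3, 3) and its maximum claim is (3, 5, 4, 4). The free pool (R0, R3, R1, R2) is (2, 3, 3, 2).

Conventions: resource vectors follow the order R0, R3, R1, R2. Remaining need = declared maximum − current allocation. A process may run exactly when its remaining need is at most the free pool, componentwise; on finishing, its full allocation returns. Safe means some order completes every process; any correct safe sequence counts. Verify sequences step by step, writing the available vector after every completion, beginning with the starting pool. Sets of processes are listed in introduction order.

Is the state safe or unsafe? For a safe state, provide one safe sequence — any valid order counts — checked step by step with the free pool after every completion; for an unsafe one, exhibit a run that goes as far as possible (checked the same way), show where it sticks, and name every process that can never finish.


SAFE — a valid safe sequence is task-7, task-3, task-4, task-0, task-6.
Key observation: the first exact fit in this order is task-7 — it needs (2, 0, 3, 1) with (2, 3, 3, 2) free, meeting a requested resource to the last unit.
Verifying each step:
  pool = (2, 3, 3, 2)
  run task-7 (needs (2, 0, 3, 1), free (2, 3, 3, 2)); after release of (2, 0, 3, 1) the pool is (4, 3, 6, 3)
  run task-3 (needs (4, 1, 3, 1), free (4, 3, 6, 3)); after release of (1, 1, 0, 1) the pool is (5, 4, 6, 4)
  run task-4 (needs (3, 4, 1, 1), free (5, 4, 6, 4)); after release of (0, 1, 3, 3) the pool is (5, 5, 9, 7)
  run task-0 (needs (2, 1, 7, 5), free (5, 5, 9, 7)); after release of (2, 0, 1, 1) the pool is (7, 5, 10, 8)
  run task-6 (needs (3, 2, 7, 2), free (7, 5, 10, 8)); after release of (0, 1, 0, 0) the pool is (7, 6, 10, 8)


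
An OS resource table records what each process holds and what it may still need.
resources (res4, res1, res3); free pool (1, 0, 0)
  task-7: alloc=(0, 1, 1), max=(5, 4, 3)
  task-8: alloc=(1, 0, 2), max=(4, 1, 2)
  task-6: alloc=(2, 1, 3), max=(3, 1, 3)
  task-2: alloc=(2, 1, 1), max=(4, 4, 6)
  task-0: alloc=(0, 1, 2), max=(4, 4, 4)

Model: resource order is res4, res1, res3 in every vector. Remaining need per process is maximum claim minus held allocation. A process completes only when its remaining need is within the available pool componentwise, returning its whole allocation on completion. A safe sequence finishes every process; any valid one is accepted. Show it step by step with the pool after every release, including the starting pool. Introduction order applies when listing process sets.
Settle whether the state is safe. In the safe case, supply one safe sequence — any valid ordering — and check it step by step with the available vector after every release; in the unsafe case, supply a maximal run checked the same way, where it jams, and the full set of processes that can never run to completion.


UNSAFE — no complete ordering exists.
Key observation: once task-6, task-8 finish, the pool peaks at (4, 1, 5) — and every remaining process still needs more res1 than that.
Going as far as possible: task-6, task-8; after that, nothing fits. Walking it through:
  pool = (1, 0, 0)
  task-6 needs (1, 0, 0) <= (1, 0, 0) -> finishes; pool += (2, 1, 3) = (3, 1, 3)
  task-8 needs (3, 1, 0) <= (3, 1, 3) -> finishes; pool += (1, 0, 2) = (4, 1, 5)
  task-7 still needs (5, 3, 2) but only (4, 1, 5) is free — short on res4 and res1
  task-2 still needs (2, 3, 5) but only (4, 1, 5) is free — short on res1
  task-0 still needs (4, 3, 2) but only (4, 1, 5) is free — short on res1
Permanently blocked: task-7, task-2 and task-0.


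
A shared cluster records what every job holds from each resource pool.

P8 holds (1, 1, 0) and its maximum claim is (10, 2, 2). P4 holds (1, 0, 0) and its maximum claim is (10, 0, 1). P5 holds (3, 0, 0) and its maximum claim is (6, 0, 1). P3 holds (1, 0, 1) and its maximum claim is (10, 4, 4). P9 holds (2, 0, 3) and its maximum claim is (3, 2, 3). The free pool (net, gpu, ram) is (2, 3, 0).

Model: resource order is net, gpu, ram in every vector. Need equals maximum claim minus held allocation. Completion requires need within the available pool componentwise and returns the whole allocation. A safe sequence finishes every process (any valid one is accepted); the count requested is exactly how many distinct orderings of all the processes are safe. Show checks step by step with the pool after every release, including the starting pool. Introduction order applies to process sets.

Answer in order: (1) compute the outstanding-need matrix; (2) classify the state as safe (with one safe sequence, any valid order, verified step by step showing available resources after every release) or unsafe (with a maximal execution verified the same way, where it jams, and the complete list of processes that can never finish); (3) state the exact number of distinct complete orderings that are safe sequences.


(1) Need matrix, components ordered net, gpu, ram:
  P8: (9, 1, 2)
  P4: (9, 0, 1)
  P5: (3, 0, 1)
  P3: (9, 4, 3)
  P9: (1, 2, 0)
(2) UNSAFE — no complete ordering exists.
Key observation: even finishing P9, P5 leaves just (7, 3, 3) free — too little net for any of the remaining processes.
A maximal execution: P9, P5 — then nothing else fits. Check, step by step:
  pool = (2, 3, 0)
  run P9 (needs (1, 2, 0), free (2, 3, 0)); after release of (2, 0, 3) the pool is (4, 3, 3)
  run P5 (needs (3, 0, 1), free (4, 3, 3)); after release of (3, 0, 0) the pool is (7, 3, 3)
  P8 cannot run: need (9, 1, 2) vs free (7, 3, 3) (insufficient net)
  P4 cannot run: need (9, 0, 1) vs free (7, 3, 3) (insufficient net)
  P3 cannot run: need (9, 4, 3) vs free (7, 3, 3) (insufficient net and gpu)
Processes that can never finish: P8, P4 and P3.
(3) Precisely 0 of the possible complete orderings are safe sequences.


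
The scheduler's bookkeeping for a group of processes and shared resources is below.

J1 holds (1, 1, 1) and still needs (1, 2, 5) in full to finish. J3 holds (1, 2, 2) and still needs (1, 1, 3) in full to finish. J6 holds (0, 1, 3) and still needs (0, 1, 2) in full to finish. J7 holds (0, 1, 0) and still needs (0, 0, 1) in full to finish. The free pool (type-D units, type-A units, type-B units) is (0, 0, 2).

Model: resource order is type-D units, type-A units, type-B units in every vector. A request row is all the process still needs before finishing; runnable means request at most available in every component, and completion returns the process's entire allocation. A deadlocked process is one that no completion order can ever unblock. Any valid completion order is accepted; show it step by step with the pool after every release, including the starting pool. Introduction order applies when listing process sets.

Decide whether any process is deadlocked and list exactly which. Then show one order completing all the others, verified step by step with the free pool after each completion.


Deadlocked: J1 and J3.
Key observation: even finishing J7, J6 leaves just (0, 2, 5) free — too little type-D units for any of the remaining processes.
A valid finishing order for the others: J7, J6. Step-by-step check:
  pool = (0, 0, 2)
  run J7 (needs (0, 0, 1), free (0, 0, 2)); after release of (0, 1, 0) the pool is (0, 1, 2)
  run J6 (needs (0, 1, 2), free (0, 1, 2)); after release of (0, 1, 3) the pool is (0, 2, 5)
None of the blocked processes ever fits:
  J1 still needs (1, 2, 5) but only (0, 2, 5) is free — short on type-D units
  J3 still needs (1, 1, 3) but only (0, 2, 5) is free — short on type-D units


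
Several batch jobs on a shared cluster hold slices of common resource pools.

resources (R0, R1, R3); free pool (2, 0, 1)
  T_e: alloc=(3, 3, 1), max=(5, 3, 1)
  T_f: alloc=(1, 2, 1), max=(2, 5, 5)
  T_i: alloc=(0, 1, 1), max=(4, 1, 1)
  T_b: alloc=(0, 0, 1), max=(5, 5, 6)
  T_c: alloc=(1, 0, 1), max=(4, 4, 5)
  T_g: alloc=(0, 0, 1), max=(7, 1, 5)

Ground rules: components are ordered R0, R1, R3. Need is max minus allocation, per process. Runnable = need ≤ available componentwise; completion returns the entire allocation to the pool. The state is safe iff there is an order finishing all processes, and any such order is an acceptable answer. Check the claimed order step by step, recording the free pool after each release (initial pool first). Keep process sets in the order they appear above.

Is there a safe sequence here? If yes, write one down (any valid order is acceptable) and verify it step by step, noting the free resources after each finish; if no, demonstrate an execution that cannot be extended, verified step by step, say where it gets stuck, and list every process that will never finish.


UNSAFE — no complete ordering exists.
Key observation: no order helps: past T_e, T_i, the free pool tops out at (5, 4, 3), below what each blocked process needs in R3.
A maximal execution: T_e, T_i — then nothing else fits. Verifying each step:
  pool = (2, 0, 1)
  run T_e (needs (2, 0, 0), free (2, 0, 1)); after release of (3, 3, 1) the pool is (5, 3, 2)
  run T_i (needs (4, 0, 0), free (5, 3, 2)); after release of (0, 1, 1) the pool is (5, 4, 3)
  T_f still needs (1, 3, 4) but only (5, 4, 3) is free — short on R3
  T_b still needs (5, 5, 5) but only (5, 4, 3) is free — short on R1 and R3
  T_c still needs (3, 4, 4) but only (5, 4, 3) is free — short on R3
  T_g still needs (7, 1, 4) but only (5, 4, 3) is free — short on R0 and R3
Never able to finish: T_f, T_b, T_c and T_g.


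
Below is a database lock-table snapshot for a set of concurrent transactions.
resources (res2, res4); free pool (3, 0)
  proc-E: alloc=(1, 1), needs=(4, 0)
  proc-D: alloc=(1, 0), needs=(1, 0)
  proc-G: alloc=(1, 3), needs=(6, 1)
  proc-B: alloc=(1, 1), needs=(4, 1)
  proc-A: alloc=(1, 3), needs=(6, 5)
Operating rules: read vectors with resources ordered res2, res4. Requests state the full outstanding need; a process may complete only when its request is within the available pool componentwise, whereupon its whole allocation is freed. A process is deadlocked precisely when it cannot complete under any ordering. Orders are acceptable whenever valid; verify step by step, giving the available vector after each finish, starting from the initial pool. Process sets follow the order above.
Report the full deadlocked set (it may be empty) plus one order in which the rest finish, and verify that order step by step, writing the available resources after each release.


Nothing here is deadlocked.
Key observation: no deadlock: proc-D fits now, and the freed resources carry the rest through.
One completion order for the rest: proc-D, proc-E, proc-B, proc-G, proc-A. Verifying each step:
  pool = (3, 0)
  proc-D needs (1, 0) <= (3, 0) -> finishes; pool += (1, 0) = (4, 0)
  proc-E needs (4, 0) <= (4, 0) -> finishes; pool += (1, 1) = (5, 1)
  proc-B needs (4, 1) <= (5, 1) -> finishes; pool += (1, 1) = (6, 2)
  proc-G needs (6, 1) <= (6, 2) -> finishes; pool += (1, 3) = (7, 5)
  proc-A needs (6, 5) <= (7, 5) -> finishes; pool += (1, 3) = (8, 8)


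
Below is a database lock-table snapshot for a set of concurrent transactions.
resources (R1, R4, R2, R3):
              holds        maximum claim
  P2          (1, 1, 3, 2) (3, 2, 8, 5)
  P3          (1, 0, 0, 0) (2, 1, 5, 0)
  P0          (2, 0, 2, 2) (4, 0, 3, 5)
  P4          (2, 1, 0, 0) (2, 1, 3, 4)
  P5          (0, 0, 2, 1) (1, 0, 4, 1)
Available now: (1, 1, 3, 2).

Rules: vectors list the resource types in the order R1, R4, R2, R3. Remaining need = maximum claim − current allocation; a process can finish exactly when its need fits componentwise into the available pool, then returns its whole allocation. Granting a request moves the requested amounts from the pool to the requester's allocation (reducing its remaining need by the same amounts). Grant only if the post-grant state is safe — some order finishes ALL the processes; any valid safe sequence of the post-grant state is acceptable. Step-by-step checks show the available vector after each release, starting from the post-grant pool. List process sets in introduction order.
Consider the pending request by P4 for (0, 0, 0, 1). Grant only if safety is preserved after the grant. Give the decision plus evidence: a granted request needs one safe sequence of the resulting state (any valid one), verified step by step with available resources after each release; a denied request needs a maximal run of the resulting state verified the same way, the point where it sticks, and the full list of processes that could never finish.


DENY: after the grant no complete ordering would exist.
Key observation: even finishing P5, P3 leaves just (2, 1, 5, 2) free — too little R3 for any of the remaining processes.
On the post-grant state, P5, P3 is a maximal run — nothing extends it. Verifying each step:
  pool = (1, 1, 3, 1)
  P5: need (1, 0, 2, 0) fits (1, 1, 3, 1); releases (0, 0, 2, 1), pool now (1, 1, 5, 2)
  P3: need (1, 1, 5, 0) fits (1, 1, 5, 2); releases (1, 0, 0, 0), pool now (2, 1, 5, 2)
  P2 cannot run: need (2, 1, 5, 3) vs free (2, 1, 5, 2) (insufficient R3)
  P0 cannot run: need (2, 0, 1, 3) vs free (2, 1, 5, 2) (insufficient R3)
  P4 cannot run: need (0, 0, 3, 3) vs free (2, 1, 5, 2) (insufficient R3)
Processes that could never finish after the grant: P2, P0 and P4.


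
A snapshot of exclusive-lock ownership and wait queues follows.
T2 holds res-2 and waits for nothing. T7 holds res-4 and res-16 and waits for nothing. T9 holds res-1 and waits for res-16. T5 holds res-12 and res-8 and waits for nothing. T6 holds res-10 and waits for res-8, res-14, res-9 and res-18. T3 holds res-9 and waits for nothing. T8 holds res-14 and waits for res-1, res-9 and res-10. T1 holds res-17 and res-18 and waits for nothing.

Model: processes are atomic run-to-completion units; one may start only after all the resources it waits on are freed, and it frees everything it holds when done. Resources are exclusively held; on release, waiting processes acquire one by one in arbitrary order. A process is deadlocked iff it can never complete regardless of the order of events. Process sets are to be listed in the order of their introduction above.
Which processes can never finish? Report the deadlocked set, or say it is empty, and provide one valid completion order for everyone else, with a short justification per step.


Deadlocked: T6 and T8.
Key observation: T6 -> T8 -> T6 is a circular wait — nothing in it can go first; no other process is dragged down with it.
One completion order for the rest: T7, T2, T5, T3, T1, T9.
Step-by-step check:
  T7 waits on nothing -> runs at once and releases res-4 and res-16
  T2 waits on nothing -> runs at once and releases res-2
  T5 waits on nothing -> runs at once and releases res-12 and res-8
  T3 waits on nothing -> runs at once and releases res-9
  T1 waits on nothing -> runs at once and releases res-17 and res-18
  T9 waits on res-16 — all released -> runs and releases res-1


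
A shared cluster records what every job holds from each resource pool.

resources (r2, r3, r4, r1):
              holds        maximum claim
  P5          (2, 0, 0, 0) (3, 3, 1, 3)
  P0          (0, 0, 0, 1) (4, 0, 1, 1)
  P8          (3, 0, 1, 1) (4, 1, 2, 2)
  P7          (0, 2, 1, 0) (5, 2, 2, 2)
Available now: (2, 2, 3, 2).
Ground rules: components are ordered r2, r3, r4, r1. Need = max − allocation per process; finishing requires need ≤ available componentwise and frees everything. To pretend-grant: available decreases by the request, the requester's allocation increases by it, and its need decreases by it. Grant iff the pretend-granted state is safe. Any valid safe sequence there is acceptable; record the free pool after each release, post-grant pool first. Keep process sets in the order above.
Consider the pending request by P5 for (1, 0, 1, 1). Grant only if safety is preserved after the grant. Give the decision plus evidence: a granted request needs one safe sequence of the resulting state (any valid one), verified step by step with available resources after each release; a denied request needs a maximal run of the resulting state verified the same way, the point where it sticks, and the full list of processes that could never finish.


DENY — the pretend-granted state is unsafe.
Key observation: after P8, P0 the pool peaks at (4, 2, 3, 3), and each blocked process is short somewhere: P5 on r3; P7 on r2.
After a pretend grant, a maximal execution: P8, P0 — then nothing else fits. Walking it through:
  pool = (1, 2, 2, 1)
  run P8 (needs (1, 1, 1, 1), free (1, 2, 2, 1)); after release of (3, 0, 1, 1) the pool is (4, 2, 3, 2)
  run P0 (needs (4, 0, 1, 0), free (4, 2, 3, 2)); after release of (0, 0, 0, 1) the pool is (4, 2, 3, 3)
  P5 cannot run: need (0, 3, 0, 2) vs free (4, 2, 3, 3) (insufficient r3)
  P7 cannot run: need (5, 0, 1, 2) vs free (4, 2, 3, 3) (insufficient r2)
Post-grant, the permanently blocked set is P5 and P7.


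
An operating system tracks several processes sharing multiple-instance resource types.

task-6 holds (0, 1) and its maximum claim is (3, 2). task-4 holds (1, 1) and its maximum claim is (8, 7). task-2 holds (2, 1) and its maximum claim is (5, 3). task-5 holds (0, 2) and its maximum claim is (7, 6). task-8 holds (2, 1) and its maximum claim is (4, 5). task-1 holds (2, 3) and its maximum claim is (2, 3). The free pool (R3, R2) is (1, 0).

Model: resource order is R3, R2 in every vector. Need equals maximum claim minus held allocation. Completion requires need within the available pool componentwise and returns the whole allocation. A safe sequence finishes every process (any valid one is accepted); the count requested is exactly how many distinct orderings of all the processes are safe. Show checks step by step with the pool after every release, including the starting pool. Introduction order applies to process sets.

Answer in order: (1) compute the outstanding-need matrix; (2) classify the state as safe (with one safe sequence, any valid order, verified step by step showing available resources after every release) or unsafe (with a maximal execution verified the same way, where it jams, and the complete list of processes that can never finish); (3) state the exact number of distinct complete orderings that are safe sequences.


(1) Outstanding need per process (order R3, R2):
  task-6: (3, 1)
  task-4: (7, 6)
  task-2: (3, 2)
  task-5: (7, 4)
  task-8: (2, 4)
  task-1: (0, 0)
(2) SAFE — a valid safe sequence is task-1, task-2, task-6, task-8, task-5, task-4.
Key observation: the first exact fit in this order is task-2 — it needs (3, 2) with (3, 3) free, meeting a requested resource to the last unit.
Verifying each step:
  pool = (1, 0)
  run task-1 (needs (0, 0), free (1, 0)); after release of (2, 3) the pool is (3, 3)
  run task-2 (needs (3, 2), free (3, 3)); after release of (2, 1) the pool is (5, 4)
  run task-6 (needs (3, 1), free (5, 4)); after release of (0, 1) the pool is (5, 5)
  run task-8 (needs (2, 4), free (5, 5)); after release of (2, 1) the pool is (7, 6)
  run task-5 (needs (7, 4), free (7, 6)); after release of (0, 2) the pool is (7, 8)
  run task-4 (needs (7, 6), free (7, 8)); after release of (1, 1) the pool is (8, 9)
(3) The exact count: 10 of the possible complete orderings are safe sequences.


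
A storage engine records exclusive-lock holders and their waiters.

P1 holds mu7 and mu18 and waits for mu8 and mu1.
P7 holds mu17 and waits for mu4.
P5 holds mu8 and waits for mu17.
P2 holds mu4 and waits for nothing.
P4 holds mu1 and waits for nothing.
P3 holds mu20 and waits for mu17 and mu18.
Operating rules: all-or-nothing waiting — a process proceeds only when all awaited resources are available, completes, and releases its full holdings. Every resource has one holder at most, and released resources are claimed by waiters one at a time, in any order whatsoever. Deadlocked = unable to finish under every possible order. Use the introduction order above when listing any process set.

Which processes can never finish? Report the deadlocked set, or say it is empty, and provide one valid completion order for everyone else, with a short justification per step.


No process is deadlocked.
Key observation: the wait relation is loop-free; peeling off processes with no waits unwinds the whole state.
The rest can finish in the order P2, P7, P4, P5, P1, P3.
Step-by-step check:
  P2 waits on nothing -> runs at once and releases mu4
  P7: everything it awaited (mu4) is free; runs, freeing mu17
  P4 waits on nothing -> runs at once and releases mu1
  P5: everything it awaited (mu17) is free; runs, freeing mu8
  P1: everything it awaited (mu8 and mu1) is free; runs, freeing mu7 and mu18
  P3: everything it awaited (mu17 and mu18) is free; runs, freeing mu20


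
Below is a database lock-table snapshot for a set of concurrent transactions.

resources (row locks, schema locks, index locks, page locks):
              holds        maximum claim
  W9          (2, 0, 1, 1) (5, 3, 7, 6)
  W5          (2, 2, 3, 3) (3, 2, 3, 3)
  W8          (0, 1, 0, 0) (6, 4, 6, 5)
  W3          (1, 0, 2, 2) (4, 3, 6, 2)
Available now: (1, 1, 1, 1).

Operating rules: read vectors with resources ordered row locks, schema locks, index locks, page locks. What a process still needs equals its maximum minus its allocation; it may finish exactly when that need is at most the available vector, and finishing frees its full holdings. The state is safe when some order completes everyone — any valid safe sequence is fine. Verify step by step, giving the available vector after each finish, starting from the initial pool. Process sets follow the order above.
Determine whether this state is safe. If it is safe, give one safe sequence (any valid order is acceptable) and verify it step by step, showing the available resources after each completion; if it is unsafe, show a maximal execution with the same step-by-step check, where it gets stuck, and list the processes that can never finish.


SAFE — a valid safe sequence is W5, W3, W9, W8.
Key observation: reading the order forward, W5 is the first process whose need (1, 0, 0, 0) meets the free pool (1, 1, 1, 1) exactly on a resource it requests.
Verifying each step:
  pool = (1, 1, 1, 1)
  run W5 (needs (1, 0, 0, 0), free (1, 1, 1, 1)); after release of (2, 2, 3, 3) the pool is (3, 3, 4, 4)
  run W3 (needs (3, 3, 4, 0), free (3, 3, 4, 4)); after release of (1, 0, 2, 2) the pool is (4, 3, 6, 6)
  run W9 (needs (3, 3, 6, 5), free (4, 3, 6, 6)); after release of (2, 0, 1, 1) the pool is (6, 3, 7, 7)
  run W8 (needs (6, 3, 6, 5), free (6, 3, 7, 7)); after release of (0, 1, 0, 0) the pool is (6, 4, 7, 7)


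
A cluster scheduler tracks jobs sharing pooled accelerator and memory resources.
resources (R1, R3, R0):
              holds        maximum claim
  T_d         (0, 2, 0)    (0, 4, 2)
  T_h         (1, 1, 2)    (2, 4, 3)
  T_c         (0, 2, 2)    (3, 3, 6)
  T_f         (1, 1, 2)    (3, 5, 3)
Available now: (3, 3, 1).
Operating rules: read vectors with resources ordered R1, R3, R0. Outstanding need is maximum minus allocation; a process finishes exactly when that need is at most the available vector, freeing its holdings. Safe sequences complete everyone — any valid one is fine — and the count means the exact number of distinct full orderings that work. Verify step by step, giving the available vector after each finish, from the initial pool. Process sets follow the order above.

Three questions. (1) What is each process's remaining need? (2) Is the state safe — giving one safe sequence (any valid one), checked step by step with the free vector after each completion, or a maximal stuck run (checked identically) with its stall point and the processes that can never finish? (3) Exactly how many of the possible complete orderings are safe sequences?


(1) Outstanding need per process (order R1, R3, R0):
  T_d: (0, 2, 2)
  T_h: (1, 3, 1)
  T_c: (3, 1, 4)
  T_f: (2, 4, 1)
(2) SAFE — a valid safe sequence is T_h, T_f, T_d, T_c.
Key observation: the order's first zero-slack moment is T_h ((1, 3, 1) needed, (3, 3, 1) free — a requested resource with nothing to spare).
Step-by-step check:
  pool = (3, 3, 1)
  T_h: need (1, 3, 1) fits (3, 3, 1); releases (1, 1, 2), pool now (4, 4, 3)
  T_f: need (2, 4, 1) fits (4, 4, 3); releases (1, 1, 2), pool now (5, 5, 5)
  T_d: need (0, 2, 2) fits (5, 5, 5); releases (0, 2, 0), pool now (5, 7, 5)
  T_c: need (3, 1, 4) fits (5, 7, 5); releases (0, 2, 2), pool now (5, 9, 7)
(3) Exactly 3 of the possible complete orderings are safe sequences.


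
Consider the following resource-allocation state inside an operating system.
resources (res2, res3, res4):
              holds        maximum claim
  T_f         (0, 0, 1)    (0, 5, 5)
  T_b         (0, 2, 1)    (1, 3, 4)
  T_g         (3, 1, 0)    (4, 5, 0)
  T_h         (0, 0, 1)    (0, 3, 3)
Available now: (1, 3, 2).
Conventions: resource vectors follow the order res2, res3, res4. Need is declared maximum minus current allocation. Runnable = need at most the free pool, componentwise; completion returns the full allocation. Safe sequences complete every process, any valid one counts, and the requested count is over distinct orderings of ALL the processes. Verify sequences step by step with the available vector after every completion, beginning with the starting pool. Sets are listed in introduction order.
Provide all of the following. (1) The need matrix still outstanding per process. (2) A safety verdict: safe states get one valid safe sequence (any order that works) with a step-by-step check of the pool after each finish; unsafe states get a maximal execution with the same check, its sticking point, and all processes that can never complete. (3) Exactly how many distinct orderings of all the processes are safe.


(1) Remaining need (order res2, res3, res4):
  T_f: (0, 5, 4)
  T_b: (1, 1, 3)
  T_g: (1, 4, 0)
  T_h: (0, 3, 2)
(2) The state is SAFE; one workable sequence: T_h, T_b, T_g, T_f.
Key observation: T_h is the earliest step where a requested resource binds exactly: need (0, 3, 2), pool (1, 3, 2) at its turn.
Verifying each step:
  pool = (1, 3, 2)
  run T_h (needs (0, 3, 2), free (1, 3, 2)); after release of (0, 0, 1) the pool is (1, 3, 3)
  run T_b (needs (1, 1, 3), free (1, 3, 3)); after release of (0, 2, 1) the pool is (1, 5, 4)
  run T_g (needs (1, 4, 0), free (1, 5, 4)); after release of (3, 1, 0) the pool is (4, 6, 4)
  run T_f (needs (0, 5, 4), free (4, 6, 4)); after release of (0, 0, 1) the pool is (4, 6, 5)
(3) Precisely 2 of the possible complete orderings are safe sequences.


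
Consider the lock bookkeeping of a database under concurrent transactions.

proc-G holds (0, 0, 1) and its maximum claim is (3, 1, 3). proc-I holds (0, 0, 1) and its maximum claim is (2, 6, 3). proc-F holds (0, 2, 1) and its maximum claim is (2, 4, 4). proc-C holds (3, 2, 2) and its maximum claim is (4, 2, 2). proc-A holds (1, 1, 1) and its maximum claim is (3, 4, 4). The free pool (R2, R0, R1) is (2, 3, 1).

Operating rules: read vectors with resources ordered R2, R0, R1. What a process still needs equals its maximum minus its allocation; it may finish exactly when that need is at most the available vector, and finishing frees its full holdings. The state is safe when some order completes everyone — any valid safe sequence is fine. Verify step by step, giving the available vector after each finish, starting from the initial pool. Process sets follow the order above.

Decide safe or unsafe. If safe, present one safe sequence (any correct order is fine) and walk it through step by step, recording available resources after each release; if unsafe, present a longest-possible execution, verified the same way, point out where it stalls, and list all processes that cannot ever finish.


SAFE. One safe sequence: proc-C, proc-G, proc-A, proc-I, proc-F.
Key observation: proc-I marks the first exact bind of the order: its need (2, 6, 2) fits the free (6, 6, 5) with zero slack on a requested resource.
Walking it through:
  pool = (2, 3, 1)
  proc-C needs (1, 0, 0) <= (2, 3, 1) -> finishes; pool += (3, 2, 2) = (5, 5, 3)
  proc-G needs (3, 1, 2) <= (5, 5, 3) -> finishes; pool += (0, 0, 1) = (5, 5, 4)
  proc-A needs (2, 3, 3) <= (5, 5, 4) -> finishes; pool += (1, 1, 1) = (6, 6, 5)
  proc-I needs (2, 6, 2) <= (6, 6, 5) -> finishes; pool += (0, 0, 1) = (6, 6, 6)
  proc-F needs (2, 2, 3) <= (6, 6, 6) -> finishes; pool += (0, 2, 1) = (6, 8, 7)


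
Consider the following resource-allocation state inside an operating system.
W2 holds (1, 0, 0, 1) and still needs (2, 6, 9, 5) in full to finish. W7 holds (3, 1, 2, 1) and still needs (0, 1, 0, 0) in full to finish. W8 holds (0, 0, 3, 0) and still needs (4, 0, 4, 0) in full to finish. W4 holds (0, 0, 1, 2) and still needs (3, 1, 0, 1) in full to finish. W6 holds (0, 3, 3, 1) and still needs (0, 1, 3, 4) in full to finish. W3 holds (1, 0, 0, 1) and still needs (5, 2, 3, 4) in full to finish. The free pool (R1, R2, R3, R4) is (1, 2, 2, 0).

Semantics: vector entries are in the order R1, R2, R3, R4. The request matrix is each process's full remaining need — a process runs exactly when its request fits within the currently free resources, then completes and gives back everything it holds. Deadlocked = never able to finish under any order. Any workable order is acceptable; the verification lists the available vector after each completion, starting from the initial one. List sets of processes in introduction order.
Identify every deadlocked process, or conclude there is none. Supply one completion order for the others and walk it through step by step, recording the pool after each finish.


Deadlocked set: W2, W6 and W3.
Key observation: the wall is R4: completing W7, W4, W8 brings the pool only to (4, 3, 8, 3), and all the rest need more.
A valid finishing order for the others: W7, W4, W8. Step-by-step check:
  pool = (1, 2, 2, 0)
  run W7 (needs (0, 1, 0, 0), free (1, 2, 2, 0)); after release of (3, 1, 2, 1) the pool is (4, 3, 4, 1)
  run W4 (needs (3, 1, 0, 1), free (4, 3, 4, 1)); after release of (0, 0, 1, 2) the pool is (4, 3, 5, 3)
  run W8 (needs (4, 0, 4, 0), free (4, 3, 5, 3)); after release of (0, 0, 3, 0) the pool is (4, 3, 8, 3)
The stuck group stays short no matter what:
  blocked: W2 wants (2, 6, 9, 5), pool (4, 3, 8, 3) — not enough R2, R3 and R4
  blocked: W6 wants (0, 1, 3, 4), pool (4, 3, 8, 3) — not enough R4
  blocked: W3 wants (5, 2, 3, 4), pool (4, 3, 8, 3) — not enough R1 and R4


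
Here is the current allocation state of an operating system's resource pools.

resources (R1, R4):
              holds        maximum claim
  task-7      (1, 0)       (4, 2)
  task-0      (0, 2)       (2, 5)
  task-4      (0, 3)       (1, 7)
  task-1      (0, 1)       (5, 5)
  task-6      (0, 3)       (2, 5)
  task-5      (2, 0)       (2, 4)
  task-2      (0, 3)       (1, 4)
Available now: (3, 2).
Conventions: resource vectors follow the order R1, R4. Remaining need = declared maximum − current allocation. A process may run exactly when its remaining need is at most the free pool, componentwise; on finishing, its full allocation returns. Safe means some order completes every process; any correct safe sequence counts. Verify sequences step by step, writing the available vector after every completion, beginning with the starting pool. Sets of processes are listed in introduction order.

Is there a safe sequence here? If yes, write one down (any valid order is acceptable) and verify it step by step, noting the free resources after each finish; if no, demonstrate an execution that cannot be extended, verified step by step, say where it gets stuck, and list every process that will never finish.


SAFE — a valid safe sequence is task-7, task-2, task-4, task-0, task-5, task-6, task-1.
Key observation: the first exact fit in this order is task-7 — it needs (3, 2) with (3, 2) free, meeting a requested resource to the last unit.
Check, step by step:
  pool = (3, 2)
  task-7: need (3, 2) fits (3, 2); releases (1, 0), pool now (4, 2)
  task-2: need (1, 1) fits (4, 2); releases (0, 3), pool now (4, 5)
  task-4: need (1, 4) fits (4, 5); releases (0, 3), pool now (4, 8)
  task-0: need (2, 3) fits (4, 8); releases (0, 2), pool now (4, 10)
  task-5: need (0, 4) fits (4, 10); releases (2, 0), pool now (6, 10)
  task-6: need (2, 2) fits (6, 10); releases (0, 3), pool now (6, 13)
  task-1: need (5, 4) fits (6, 13); releases (0, 1), pool now (6, 14)


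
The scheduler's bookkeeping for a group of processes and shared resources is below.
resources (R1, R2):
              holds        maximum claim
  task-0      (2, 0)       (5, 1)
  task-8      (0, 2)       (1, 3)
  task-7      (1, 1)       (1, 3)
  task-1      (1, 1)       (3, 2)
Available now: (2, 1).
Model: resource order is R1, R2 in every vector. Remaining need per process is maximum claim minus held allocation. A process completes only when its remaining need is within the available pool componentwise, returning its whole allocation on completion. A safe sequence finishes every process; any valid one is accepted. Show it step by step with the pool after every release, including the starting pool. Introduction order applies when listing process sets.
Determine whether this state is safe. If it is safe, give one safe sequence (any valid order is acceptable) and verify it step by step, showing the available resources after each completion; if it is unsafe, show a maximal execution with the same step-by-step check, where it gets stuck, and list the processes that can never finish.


The state is SAFE; one workable sequence: task-8, task-7, task-0, task-1.
Key observation: task-8 is the earliest step where a requested resource binds exactly: need (1, 1), pool (2, 1) at its turn.
Check, step by step:
  pool = (2, 1)
  task-8 needs (1, 1) <= (2, 1) -> finishes; pool += (0, 2) = (2, 3)
  task-7 needs (0, 2) <= (2, 3) -> finishes; pool += (1, 1) = (3, 4)
  task-0 needs (3, 1) <= (3, 4) -> finishes; pool += (2, 0) = (5, 4)
  task-1 needs (2, 1) <= (5, 4) -> finishes; pool += (1, 1) = (6, 5)


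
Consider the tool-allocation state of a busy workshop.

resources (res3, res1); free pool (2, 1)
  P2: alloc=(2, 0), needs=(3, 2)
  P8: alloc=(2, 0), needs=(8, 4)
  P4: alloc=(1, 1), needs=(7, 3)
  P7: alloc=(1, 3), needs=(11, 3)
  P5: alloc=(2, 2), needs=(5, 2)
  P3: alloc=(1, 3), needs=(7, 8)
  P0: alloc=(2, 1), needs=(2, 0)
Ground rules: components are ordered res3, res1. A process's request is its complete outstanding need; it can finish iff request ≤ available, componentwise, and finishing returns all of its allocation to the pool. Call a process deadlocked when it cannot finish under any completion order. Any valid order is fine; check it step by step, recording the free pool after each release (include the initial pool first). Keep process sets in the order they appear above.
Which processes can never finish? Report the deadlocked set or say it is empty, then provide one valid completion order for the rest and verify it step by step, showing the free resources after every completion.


Nothing here is deadlocked.
Key observation: beginning at P0, releases accumulate fast enough that every process eventually fits.
The rest can finish in the order P0, P2, P5, P4, P8, P7, P3. Step-by-step check:
  pool = (2, 1)
  P0: need (2, 0) fits (2, 1); releases (2, 1), pool now (4, 2)
  P2: need (3, 2) fits (4, 2); releases (2, 0), pool now (6, 2)
  P5: need (5, 2) fits (6, 2); releases (2, 2), pool now (8, 4)
  P4: need (7, 3) fits (8, 4); releases (1, 1), pool now (9, 5)
  P8: need (8, 4) fits (9, 5); releases (2, 0), pool now (11, 5)
  P7: need (11, 3) fits (11, 5); releases (1, 3), pool now (12, 8)
  P3: need (7, 8) fits (12, 8); releases (1, 3), pool now (13, 11)


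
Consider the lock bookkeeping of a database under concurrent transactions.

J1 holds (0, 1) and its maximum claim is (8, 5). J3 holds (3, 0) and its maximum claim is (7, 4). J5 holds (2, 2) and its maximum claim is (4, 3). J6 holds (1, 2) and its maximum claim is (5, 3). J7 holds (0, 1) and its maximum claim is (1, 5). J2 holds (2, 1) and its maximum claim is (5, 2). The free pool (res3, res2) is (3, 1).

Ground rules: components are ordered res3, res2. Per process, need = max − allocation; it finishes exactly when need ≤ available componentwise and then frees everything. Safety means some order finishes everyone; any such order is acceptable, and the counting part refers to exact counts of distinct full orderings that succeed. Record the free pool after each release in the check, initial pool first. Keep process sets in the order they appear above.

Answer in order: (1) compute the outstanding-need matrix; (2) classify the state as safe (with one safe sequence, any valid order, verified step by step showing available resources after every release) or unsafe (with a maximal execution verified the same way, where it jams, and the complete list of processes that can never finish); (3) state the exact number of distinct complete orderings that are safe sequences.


(1) Outstanding need per process (order res3, res2):
  J1: (8, 4)
  J3: (4, 4)
  J5: (2, 1)
  J6: (4, 1)
  J7: (1, 4)
  J2: (3, 1)
(2) SAFE, for example via the order J5, J6, J2, J3, J7, J1.
Key observation: the first exact fit in this order is J5 — it needs (2, 1) with (3, 1) free, meeting a requested resource to the last unit.
Check, step by step:
  pool = (3, 1)
  J5: need (2, 1) fits (3, 1); releases (2, 2), pool now (5, 3)
  J6: need (4, 1) fits (5, 3); releases (1, 2), pool now (6, 5)
  J2: need (3, 1) fits (6, 5); releases (2, 1), pool now (8, 6)
  J3: need (4, 4) fits (8, 6); releases (3, 0), pool now (11, 6)
  J7: need (1, 4) fits (11, 6); releases (0, 1), pool now (11, 7)
  J1: need (8, 4) fits (11, 7); releases (0, 1), pool now (11, 8)
(3) Precisely 64 of the possible complete orderings are safe sequences.


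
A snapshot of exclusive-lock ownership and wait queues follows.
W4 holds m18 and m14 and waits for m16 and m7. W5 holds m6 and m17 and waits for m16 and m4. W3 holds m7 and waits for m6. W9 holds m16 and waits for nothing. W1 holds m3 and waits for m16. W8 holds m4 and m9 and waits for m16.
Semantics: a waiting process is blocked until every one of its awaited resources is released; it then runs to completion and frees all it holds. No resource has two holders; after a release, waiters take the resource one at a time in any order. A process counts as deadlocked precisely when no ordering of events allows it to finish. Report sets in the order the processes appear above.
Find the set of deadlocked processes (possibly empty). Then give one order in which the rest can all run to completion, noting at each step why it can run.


No process is deadlocked.
Key observation: every chain of waits terminates; starting from the processes that wait on nothing, all the rest unlock in turn.
A valid finishing order for the others: W9, W8, W5, W3, W4, W1.
Step-by-step check:
  W9: no waits; runs immediately, freeing m16
  W8: everything it awaited (m16) is free; runs, freeing m4 and m9
  W5: everything it awaited (m16 and m4) is free; runs, freeing m6 and m17
  W3: everything it awaited (m6) is free; runs, freeing m7
  W4: everything it awaited (m16 and m7) is free; runs, freeing m18 and m14
  W1: everything it awaited (m16) is free; runs, freeing m3
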